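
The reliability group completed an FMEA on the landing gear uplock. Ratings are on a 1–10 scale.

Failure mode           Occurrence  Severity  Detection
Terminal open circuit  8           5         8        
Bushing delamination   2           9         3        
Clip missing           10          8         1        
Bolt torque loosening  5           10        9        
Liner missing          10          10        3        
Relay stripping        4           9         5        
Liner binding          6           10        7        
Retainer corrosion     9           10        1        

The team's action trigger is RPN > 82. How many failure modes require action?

RPN = Severity × Occurrence × Detection:
  Terminal open circuit: 5 × 8 × 8 = 320
  Bushing delamination: 9 × 2 × 3 = 54
  Clip missing: 8 × 10 × 1 = 80
  Bolt torque loosening: 10 × 5 × 9 = 450
  Liner missing: 10 × 10 × 3 = 300
  Relay stripping: 9 × 4 × 5 = 180
  Liner binding: 10 × 6 × 7 = 420
  Retainer corrosion: 10 × 9 × 1 = 90
Modes with RPN > 82: Terminal open circuit (320), Bolt torque loosening (450), Liner missing (300), Relay stripping (180), Liner binding (420), Retainer corrosion (90) → 6.

6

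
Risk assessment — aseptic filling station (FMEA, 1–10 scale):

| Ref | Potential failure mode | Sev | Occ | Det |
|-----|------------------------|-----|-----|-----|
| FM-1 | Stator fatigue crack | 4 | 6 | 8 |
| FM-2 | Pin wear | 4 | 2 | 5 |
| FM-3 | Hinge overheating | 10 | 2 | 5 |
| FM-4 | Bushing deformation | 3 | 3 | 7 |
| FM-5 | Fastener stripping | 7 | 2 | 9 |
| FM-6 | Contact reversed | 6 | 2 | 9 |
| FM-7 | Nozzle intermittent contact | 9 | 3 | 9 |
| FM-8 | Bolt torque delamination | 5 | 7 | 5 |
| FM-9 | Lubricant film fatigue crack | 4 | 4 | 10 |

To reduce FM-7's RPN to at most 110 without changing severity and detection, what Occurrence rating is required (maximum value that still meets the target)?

1

FM-7: S=9, O=3, D=9 → current RPN = 243.
Fixed product = 81. Need 81 × O ≤ 110, so O ≤ 110/81 = 1.36.
Maximum integer Occurrence rating = 1 (gives RPN 81; O=2 would give 162 > 110).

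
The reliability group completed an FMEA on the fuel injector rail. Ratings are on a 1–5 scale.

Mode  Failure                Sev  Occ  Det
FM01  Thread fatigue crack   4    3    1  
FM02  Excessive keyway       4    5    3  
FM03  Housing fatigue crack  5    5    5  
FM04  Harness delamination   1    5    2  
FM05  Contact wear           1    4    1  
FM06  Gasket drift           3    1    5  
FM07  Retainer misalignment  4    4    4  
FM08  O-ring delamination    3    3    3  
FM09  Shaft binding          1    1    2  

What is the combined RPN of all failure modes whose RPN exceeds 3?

RPN = Severity × Occurrence × Detection:
  FM01: 4 × 3 × 1 = 12
  FM02: 4 × 5 × 3 = 60
  FM03: 5 × 5 × 5 = 125
  FM04: 1 × 5 × 2 = 10
  FM05: 1 × 4 × 1 = 4
  FM06: 3 × 1 × 5 = 15
  FM07: 4 × 4 × 4 = 64
  FM08: 3 × 3 × 3 = 27
  FM09: 1 × 1 × 2 = 2
RPN > 3: FM01 (12), FM02 (60), FM03 (125), FM04 (10), FM05 (4), FM06 (15), FM07 (64), FM08 (27).
Sum: 12 + 60 + 125 + 10 + 4 + 15 + 64 + 27 = 317.

317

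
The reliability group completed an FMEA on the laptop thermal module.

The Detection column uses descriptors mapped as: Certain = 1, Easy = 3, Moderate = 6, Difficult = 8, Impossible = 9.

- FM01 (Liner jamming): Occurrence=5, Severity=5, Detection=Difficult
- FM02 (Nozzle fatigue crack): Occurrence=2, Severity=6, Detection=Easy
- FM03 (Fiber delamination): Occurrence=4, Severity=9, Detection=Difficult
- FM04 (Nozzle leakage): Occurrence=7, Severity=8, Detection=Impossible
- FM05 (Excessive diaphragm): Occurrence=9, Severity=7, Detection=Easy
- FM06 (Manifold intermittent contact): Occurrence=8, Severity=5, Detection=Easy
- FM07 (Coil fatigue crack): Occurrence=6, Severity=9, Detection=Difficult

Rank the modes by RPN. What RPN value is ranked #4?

200

RPN = Severity × Occurrence × Detection:
  FM01: 5 × 5 × 8 = 200
  FM02: 6 × 2 × 3 = 36
  FM03: 9 × 4 × 8 = 288
  FM04: 8 × 7 × 9 = 504
  FM05: 7 × 9 × 3 = 189
  FM06: 5 × 8 × 3 = 120
  FM07: 9 × 6 × 8 = 432
Sorted descending: 504, 432, 288, 200, 189, 120, 36.
The fourth-highest RPN is 200 (FM01).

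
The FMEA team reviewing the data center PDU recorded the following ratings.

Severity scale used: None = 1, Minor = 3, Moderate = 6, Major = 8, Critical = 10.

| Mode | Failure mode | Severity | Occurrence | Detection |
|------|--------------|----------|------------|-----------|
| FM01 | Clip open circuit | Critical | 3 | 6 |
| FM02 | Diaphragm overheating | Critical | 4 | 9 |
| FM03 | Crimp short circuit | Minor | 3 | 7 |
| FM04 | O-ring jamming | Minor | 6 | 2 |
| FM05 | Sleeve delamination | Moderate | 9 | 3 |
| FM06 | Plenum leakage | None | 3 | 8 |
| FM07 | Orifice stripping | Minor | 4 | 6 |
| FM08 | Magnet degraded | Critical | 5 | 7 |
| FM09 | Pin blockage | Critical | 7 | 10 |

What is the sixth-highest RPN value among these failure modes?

72

RPN = Severity × Occurrence × Detection:
  FM01: 10 × 3 × 6 = 180
  FM02: 10 × 4 × 9 = 360
  FM03: 3 × 3 × 7 = 63
  FM04: 3 × 6 × 2 = 36
  FM05: 6 × 9 × 3 = 162
  FM06: 1 × 3 × 8 = 24
  FM07: 3 × 4 × 6 = 72
  FM08: 10 × 5 × 7 = 350
  FM09: 10 × 7 × 10 = 700
Sorted descending: 700, 360, 350, 180, 162, 72, 63, 36, 24.
The sixth-highest RPN is 72 (FM07).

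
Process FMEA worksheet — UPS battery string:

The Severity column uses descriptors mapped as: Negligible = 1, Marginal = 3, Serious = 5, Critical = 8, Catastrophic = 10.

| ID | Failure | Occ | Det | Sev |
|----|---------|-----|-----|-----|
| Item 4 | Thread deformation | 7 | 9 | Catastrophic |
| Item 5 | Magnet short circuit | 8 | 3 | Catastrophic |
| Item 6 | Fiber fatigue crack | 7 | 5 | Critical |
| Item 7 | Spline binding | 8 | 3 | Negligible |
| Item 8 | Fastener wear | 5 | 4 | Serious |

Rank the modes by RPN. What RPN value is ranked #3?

RPN = Severity × Occurrence × Detection:
  Item 4: 10 × 7 × 9 = 630
  Item 5: 10 × 8 × 3 = 240
  Item 6: 8 × 7 × 5 = 280
  Item 7: 1 × 8 × 3 = 24
  Item 8: 5 × 5 × 4 = 100
Sorted descending: 630, 280, 240, 100, 24.
The third-highest RPN is 240 (Item 5).

240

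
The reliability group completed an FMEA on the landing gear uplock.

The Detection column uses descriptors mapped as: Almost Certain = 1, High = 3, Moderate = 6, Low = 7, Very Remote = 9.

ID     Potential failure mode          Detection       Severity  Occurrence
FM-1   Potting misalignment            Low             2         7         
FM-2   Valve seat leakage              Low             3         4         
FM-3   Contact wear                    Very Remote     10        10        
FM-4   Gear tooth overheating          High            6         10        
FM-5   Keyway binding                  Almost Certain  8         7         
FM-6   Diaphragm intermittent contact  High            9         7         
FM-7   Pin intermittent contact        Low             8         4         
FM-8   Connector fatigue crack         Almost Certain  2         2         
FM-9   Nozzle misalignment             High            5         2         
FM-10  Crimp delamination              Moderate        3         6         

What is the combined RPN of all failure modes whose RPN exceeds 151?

1493

RPN = Severity × Occurrence × Detection:
  FM-1: 2 × 7 × 7 = 98
  FM-2: 3 × 4 × 7 = 84
  FM-3: 10 × 10 × 9 = 900
  FM-4: 6 × 10 × 3 = 180
  FM-5: 8 × 7 × 1 = 56
  FM-6: 9 × 7 × 3 = 189
  FM-7: 8 × 4 × 7 = 224
  FM-8: 2 × 2 × 1 = 4
  FM-9: 5 × 2 × 3 = 30
  FM-10: 3 × 6 × 6 = 108
RPN > 151: FM-3 (900), FM-4 (180), FM-6 (189), FM-7 (224).
Sum: 900 + 180 + 189 + 224 = 1493.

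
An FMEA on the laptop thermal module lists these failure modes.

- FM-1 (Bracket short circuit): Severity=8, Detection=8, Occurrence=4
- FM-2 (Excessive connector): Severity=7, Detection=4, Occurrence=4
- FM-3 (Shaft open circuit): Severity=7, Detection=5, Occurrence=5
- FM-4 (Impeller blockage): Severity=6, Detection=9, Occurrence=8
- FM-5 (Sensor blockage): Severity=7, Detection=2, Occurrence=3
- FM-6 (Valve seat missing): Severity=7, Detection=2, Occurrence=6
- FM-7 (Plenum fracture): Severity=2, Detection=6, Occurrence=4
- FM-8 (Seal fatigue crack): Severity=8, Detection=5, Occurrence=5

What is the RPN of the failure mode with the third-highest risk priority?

RPN = Severity × Occurrence × Detection:
  FM-1: 8 × 4 × 8 = 256
  FM-2: 7 × 4 × 4 = 112
  FM-3: 7 × 5 × 5 = 175
  FM-4: 6 × 8 × 9 = 432
  FM-5: 7 × 3 × 2 = 42
  FM-6: 7 × 6 × 2 = 84
  FM-7: 2 × 4 × 6 = 48
  FM-8: 8 × 5 × 5 = 200
Sorted descending: 432, 256, 200, 175, 112, 84, 48, 42.
The third-highest RPN is 200 (FM-8).

200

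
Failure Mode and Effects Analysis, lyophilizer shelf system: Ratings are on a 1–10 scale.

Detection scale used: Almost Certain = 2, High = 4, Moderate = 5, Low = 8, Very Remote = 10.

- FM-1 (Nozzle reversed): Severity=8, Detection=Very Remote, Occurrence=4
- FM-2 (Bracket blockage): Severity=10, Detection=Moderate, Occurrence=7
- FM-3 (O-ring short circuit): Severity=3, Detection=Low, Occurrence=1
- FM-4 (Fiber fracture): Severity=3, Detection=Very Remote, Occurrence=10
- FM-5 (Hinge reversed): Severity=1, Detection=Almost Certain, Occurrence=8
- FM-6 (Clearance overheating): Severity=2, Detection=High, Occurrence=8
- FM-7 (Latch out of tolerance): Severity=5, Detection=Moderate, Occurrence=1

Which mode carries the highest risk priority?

FM-2

RPN = Severity × Occurrence × Detection:
  FM-1: 8 × 4 × 10 = 320
  FM-2: 10 × 7 × 5 = 350
  FM-3: 3 × 1 × 8 = 24
  FM-4: 3 × 10 × 10 = 300
  FM-5: 1 × 8 × 2 = 16
  FM-6: 2 × 8 × 4 = 64
  FM-7: 5 × 1 × 5 = 25
Highest RPN is 350 → FM-2.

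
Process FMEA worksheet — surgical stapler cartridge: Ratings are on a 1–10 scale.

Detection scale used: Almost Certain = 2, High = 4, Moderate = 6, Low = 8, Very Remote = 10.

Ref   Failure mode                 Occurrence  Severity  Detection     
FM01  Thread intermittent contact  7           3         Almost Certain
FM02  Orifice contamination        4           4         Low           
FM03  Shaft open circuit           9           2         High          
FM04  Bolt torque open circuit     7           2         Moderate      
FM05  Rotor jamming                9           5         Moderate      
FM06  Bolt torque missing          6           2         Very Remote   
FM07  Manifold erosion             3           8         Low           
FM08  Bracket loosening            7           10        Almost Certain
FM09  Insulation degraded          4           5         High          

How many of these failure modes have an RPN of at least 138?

RPN = Severity × Occurrence × Detection:
  FM01: 3 × 7 × 2 = 42
  FM02: 4 × 4 × 8 = 128
  FM03: 2 × 9 × 4 = 72
  FM04: 2 × 7 × 6 = 84
  FM05: 5 × 9 × 6 = 270
  FM06: 2 × 6 × 10 = 120
  FM07: 8 × 3 × 8 = 192
  FM08: 10 × 7 × 2 = 140
  FM09: 5 × 4 × 4 = 80
Modes with RPN ≥ 138: FM05 (270), FM07 (192), FM08 (140) → 3.

3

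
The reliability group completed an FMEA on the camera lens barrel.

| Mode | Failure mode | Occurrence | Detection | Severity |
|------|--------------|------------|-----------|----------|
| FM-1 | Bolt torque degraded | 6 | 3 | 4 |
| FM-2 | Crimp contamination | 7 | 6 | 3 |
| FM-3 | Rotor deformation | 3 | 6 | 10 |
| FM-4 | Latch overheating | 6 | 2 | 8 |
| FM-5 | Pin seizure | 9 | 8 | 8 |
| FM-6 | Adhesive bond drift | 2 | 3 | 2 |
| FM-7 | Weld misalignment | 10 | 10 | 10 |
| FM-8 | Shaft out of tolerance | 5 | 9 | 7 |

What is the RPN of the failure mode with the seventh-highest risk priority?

72

RPN = Severity × Occurrence × Detection:
  FM-1: 4 × 6 × 3 = 72
  FM-2: 3 × 7 × 6 = 126
  FM-3: 10 × 3 × 6 = 180
  FM-4: 8 × 6 × 2 = 96
  FM-5: 8 × 9 × 8 = 576
  FM-6: 2 × 2 × 3 = 12
  FM-7: 10 × 10 × 10 = 1000
  FM-8: 7 × 5 × 9 = 315
Sorted descending: 1000, 576, 315, 180, 126, 96, 72, 12.
The seventh-highest RPN is 72 (FM-1).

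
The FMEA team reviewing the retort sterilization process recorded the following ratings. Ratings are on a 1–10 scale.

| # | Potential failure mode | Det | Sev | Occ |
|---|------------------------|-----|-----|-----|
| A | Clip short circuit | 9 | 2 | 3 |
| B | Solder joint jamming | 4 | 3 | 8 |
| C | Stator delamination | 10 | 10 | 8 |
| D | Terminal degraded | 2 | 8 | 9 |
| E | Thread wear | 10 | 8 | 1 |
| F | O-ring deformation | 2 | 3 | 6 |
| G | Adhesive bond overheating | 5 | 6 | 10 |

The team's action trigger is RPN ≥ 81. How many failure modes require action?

RPN = Severity × Occurrence × Detection:
  A: 2 × 3 × 9 = 54
  B: 3 × 8 × 4 = 96
  C: 10 × 8 × 10 = 800
  D: 8 × 9 × 2 = 144
  E: 8 × 1 × 10 = 80
  F: 3 × 6 × 2 = 36
  G: 6 × 10 × 5 = 300
Modes with RPN ≥ 81: B (96), C (800), D (144), G (300) → 4.

4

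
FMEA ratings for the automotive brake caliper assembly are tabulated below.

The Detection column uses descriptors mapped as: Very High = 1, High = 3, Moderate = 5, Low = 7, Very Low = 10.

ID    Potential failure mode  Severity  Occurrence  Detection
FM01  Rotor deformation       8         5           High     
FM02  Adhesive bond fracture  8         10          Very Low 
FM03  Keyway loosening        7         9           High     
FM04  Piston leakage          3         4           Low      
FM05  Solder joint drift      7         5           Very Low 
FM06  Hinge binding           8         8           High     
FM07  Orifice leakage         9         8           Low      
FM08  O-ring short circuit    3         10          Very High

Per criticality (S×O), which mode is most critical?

Criticality = Severity × Occurrence:
  FM01: 8 × 5 = 40
  FM02: 8 × 10 = 80
  FM03: 7 × 9 = 63
  FM04: 3 × 4 = 12
  FM05: 7 × 5 = 35
  FM06: 8 × 8 = 64
  FM07: 9 × 8 = 72
  FM08: 3 × 10 = 30
Highest criticality is 80 → FM02.

FM02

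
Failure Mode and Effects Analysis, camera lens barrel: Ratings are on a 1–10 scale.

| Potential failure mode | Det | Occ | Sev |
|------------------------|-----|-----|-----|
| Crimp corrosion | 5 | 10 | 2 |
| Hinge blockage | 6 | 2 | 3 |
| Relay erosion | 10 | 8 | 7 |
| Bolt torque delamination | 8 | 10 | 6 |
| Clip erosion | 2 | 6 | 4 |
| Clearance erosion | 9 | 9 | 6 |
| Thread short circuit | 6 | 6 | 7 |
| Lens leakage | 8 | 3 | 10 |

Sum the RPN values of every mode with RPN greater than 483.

RPN = Severity × Occurrence × Detection:
  Crimp corrosion: 2 × 10 × 5 = 100
  Hinge blockage: 3 × 2 × 6 = 36
  Relay erosion: 7 × 8 × 10 = 560
  Bolt torque delamination: 6 × 10 × 8 = 480
  Clip erosion: 4 × 6 × 2 = 48
  Clearance erosion: 6 × 9 × 9 = 486
  Thread short circuit: 7 × 6 × 6 = 252
  Lens leakage: 10 × 3 × 8 = 240
RPN > 483: Relay erosion (560), Clearance erosion (486).
Sum: 560 + 486 = 1046.

1046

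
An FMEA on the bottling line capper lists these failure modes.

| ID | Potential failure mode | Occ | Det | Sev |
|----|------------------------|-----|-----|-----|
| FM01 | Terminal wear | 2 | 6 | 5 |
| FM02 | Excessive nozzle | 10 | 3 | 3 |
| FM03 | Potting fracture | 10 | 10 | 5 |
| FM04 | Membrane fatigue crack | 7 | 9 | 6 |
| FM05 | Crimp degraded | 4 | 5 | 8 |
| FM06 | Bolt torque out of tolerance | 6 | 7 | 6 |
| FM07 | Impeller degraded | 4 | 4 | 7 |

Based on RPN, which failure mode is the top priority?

RPN = Severity × Occurrence × Detection:
  FM01: 5 × 2 × 6 = 60
  FM02: 3 × 10 × 3 = 90
  FM03: 5 × 10 × 10 = 500
  FM04: 6 × 7 × 9 = 378
  FM05: 8 × 4 × 5 = 160
  FM06: 6 × 6 × 7 = 252
  FM07: 7 × 4 × 4 = 112
Highest RPN is 500 → FM03.

FM03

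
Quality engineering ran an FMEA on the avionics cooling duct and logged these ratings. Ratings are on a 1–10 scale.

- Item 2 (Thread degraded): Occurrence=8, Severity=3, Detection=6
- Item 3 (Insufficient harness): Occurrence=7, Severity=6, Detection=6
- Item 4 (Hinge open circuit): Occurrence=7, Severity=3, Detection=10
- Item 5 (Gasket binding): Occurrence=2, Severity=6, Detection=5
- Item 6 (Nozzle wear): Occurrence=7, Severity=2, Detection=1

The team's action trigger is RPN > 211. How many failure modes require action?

RPN = Severity × Occurrence × Detection:
  Item 2: 3 × 8 × 6 = 144
  Item 3: 6 × 7 × 6 = 252
  Item 4: 3 × 7 × 10 = 210
  Item 5: 6 × 2 × 5 = 60
  Item 6: 2 × 7 × 1 = 14
Modes with RPN > 211: Item 3 (252) → 1.

1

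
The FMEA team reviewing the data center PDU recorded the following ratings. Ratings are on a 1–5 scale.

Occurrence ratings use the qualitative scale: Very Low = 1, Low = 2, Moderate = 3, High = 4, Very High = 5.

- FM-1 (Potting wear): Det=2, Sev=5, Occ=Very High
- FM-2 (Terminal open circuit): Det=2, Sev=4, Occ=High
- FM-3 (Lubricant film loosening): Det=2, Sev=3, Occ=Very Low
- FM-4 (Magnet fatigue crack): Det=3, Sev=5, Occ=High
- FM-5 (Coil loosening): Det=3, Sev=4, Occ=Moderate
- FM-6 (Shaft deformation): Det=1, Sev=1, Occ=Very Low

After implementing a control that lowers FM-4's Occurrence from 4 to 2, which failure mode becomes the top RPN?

FM-1

RPN = Severity × Occurrence × Detection:
  FM-1: 5 × 5 × 2 = 50
  FM-2: 4 × 4 × 2 = 32
  FM-3: 3 × 1 × 2 = 6
  FM-4: 5 × 4 × 3 = 60
  FM-5: 4 × 3 × 3 = 36
  FM-6: 1 × 1 × 1 = 1
After action: FM-4 → 5 × 2 × 3 = 30.
Revised RPNs: FM-1=50, FM-5=36, FM-2=32, FM-4=30, FM-3=6, FM-6=1.
Highest is now FM-1 (50).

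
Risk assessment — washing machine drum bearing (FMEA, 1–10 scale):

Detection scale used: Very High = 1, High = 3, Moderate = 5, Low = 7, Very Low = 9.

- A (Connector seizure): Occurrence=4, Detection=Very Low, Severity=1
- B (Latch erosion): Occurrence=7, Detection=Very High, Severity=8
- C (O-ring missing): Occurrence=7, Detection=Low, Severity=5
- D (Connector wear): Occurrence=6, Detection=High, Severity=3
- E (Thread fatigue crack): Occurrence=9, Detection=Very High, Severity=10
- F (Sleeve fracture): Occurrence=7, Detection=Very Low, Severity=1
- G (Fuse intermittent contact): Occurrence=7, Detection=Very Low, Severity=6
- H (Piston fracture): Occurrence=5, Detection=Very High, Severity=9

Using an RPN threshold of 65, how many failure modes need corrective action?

3

RPN = Severity × Occurrence × Detection:
  A: 1 × 4 × 9 = 36
  B: 8 × 7 × 1 = 56
  C: 5 × 7 × 7 = 245
  D: 3 × 6 × 3 = 54
  E: 10 × 9 × 1 = 90
  F: 1 × 7 × 9 = 63
  G: 6 × 7 × 9 = 378
  H: 9 × 5 × 1 = 45
Modes with RPN ≥ 65: C (245), E (90), G (378) → 3.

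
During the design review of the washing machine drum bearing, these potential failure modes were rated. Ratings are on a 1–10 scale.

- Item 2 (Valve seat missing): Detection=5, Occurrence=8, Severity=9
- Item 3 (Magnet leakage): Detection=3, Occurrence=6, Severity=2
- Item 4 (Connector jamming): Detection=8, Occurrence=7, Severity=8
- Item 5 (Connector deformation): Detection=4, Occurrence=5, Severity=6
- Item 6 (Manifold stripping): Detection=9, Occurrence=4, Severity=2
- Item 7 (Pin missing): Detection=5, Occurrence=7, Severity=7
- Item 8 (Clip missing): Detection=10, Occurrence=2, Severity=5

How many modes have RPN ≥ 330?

2

RPN = Severity × Occurrence × Detection:
  Item 2: 9 × 8 × 5 = 360
  Item 3: 2 × 6 × 3 = 36
  Item 4: 8 × 7 × 8 = 448
  Item 5: 6 × 5 × 4 = 120
  Item 6: 2 × 4 × 9 = 72
  Item 7: 7 × 7 × 5 = 245
  Item 8: 5 × 2 × 10 = 100
Modes with RPN ≥ 330: Item 2 (360), Item 4 (448) → 2.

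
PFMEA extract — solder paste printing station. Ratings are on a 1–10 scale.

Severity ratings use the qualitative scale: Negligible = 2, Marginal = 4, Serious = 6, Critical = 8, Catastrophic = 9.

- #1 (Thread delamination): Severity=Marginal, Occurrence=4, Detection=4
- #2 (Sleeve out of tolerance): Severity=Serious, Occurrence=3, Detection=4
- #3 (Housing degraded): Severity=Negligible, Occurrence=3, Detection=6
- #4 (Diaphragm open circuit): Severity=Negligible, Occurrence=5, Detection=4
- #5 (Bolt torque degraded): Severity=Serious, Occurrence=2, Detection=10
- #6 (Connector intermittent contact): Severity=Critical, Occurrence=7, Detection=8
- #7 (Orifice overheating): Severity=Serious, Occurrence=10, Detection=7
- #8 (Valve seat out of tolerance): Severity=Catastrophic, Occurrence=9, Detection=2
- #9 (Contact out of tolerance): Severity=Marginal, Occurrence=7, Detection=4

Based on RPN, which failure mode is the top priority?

RPN = Severity × Occurrence × Detection:
  #1: 4 × 4 × 4 = 64
  #2: 6 × 3 × 4 = 72
  #3: 2 × 3 × 6 = 36
  #4: 2 × 5 × 4 = 40
  #5: 6 × 2 × 10 = 120
  #6: 8 × 7 × 8 = 448
  #7: 6 × 10 × 7 = 420
  #8: 9 × 9 × 2 = 162
  #9: 4 × 7 × 4 = 112
Highest RPN is 448 → #6.

#6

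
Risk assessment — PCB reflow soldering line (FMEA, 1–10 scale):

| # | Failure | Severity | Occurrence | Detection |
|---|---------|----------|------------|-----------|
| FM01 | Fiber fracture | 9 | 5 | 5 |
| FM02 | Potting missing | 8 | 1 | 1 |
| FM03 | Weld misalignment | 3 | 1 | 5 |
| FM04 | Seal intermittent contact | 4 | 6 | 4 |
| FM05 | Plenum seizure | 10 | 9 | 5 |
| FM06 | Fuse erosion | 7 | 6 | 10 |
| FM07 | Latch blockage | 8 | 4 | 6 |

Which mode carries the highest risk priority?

FM05

RPN = Severity × Occurrence × Detection:
  FM01: 9 × 5 × 5 = 225
  FM02: 8 × 1 × 1 = 8
  FM03: 3 × 1 × 5 = 15
  FM04: 4 × 6 × 4 = 96
  FM05: 10 × 9 × 5 = 450
  FM06: 7 × 6 × 10 = 420
  FM07: 8 × 4 × 6 = 192
Highest RPN is 450 → FM05.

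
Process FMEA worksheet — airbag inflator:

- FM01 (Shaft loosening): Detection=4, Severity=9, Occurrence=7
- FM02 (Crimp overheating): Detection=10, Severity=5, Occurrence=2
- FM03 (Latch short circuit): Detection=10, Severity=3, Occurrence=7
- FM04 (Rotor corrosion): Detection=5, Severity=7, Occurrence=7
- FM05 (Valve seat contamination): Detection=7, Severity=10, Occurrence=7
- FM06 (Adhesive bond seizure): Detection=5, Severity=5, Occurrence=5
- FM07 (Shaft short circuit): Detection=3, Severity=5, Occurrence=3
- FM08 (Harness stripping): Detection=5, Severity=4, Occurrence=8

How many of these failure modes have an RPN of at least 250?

RPN = Severity × Occurrence × Detection:
  FM01: 9 × 7 × 4 = 252
  FM02: 5 × 2 × 10 = 100
  FM03: 3 × 7 × 10 = 210
  FM04: 7 × 7 × 5 = 245
  FM05: 10 × 7 × 7 = 490
  FM06: 5 × 5 × 5 = 125
  FM07: 5 × 3 × 3 = 45
  FM08: 4 × 8 × 5 = 160
Modes with RPN ≥ 250: FM01 (252), FM05 (490) → 2.

2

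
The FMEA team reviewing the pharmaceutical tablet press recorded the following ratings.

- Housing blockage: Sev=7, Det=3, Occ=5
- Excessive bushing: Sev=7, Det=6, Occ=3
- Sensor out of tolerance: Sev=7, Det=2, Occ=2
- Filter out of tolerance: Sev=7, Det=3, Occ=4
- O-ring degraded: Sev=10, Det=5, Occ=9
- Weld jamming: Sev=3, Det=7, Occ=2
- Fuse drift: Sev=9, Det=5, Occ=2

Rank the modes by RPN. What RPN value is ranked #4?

RPN = Severity × Occurrence × Detection:
  Housing blockage: 7 × 5 × 3 = 105
  Excessive bushing: 7 × 3 × 6 = 126
  Sensor out of tolerance: 7 × 2 × 2 = 28
  Filter out of tolerance: 7 × 4 × 3 = 84
  O-ring degraded: 10 × 9 × 5 = 450
  Weld jamming: 3 × 2 × 7 = 42
  Fuse drift: 9 × 2 × 5 = 90
Sorted descending: 450, 126, 105, 90, 84, 42, 28.
The fourth-highest RPN is 90 (Fuse drift).

90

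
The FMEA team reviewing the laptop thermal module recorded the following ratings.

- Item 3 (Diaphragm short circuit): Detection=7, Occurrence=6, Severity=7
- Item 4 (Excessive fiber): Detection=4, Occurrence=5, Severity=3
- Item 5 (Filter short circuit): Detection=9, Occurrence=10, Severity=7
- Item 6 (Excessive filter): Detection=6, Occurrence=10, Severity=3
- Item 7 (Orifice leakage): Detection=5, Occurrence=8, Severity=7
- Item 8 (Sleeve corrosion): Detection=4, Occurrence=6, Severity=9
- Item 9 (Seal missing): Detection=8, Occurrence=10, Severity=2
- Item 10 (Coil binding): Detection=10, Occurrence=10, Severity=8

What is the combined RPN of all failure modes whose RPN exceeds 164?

2400

RPN = Severity × Occurrence × Detection:
  Item 3: 7 × 6 × 7 = 294
  Item 4: 3 × 5 × 4 = 60
  Item 5: 7 × 10 × 9 = 630
  Item 6: 3 × 10 × 6 = 180
  Item 7: 7 × 8 × 5 = 280
  Item 8: 9 × 6 × 4 = 216
  Item 9: 2 × 10 × 8 = 160
  Item 10: 8 × 10 × 10 = 800
RPN > 164: Item 3 (294), Item 5 (630), Item 6 (180), Item 7 (280), Item 8 (216), Item 10 (800).
Sum: 294 + 630 + 180 + 280 + 216 + 800 = 2400.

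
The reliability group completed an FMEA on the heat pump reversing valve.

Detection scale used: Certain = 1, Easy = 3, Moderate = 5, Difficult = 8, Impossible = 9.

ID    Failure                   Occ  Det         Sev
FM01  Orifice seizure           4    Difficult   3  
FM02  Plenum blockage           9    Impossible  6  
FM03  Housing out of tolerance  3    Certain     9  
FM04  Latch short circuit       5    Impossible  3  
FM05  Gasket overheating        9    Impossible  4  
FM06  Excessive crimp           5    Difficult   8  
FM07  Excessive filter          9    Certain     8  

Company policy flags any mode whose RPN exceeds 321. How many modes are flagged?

2

RPN = Severity × Occurrence × Detection:
  FM01: 3 × 4 × 8 = 96
  FM02: 6 × 9 × 9 = 486
  FM03: 9 × 3 × 1 = 27
  FM04: 3 × 5 × 9 = 135
  FM05: 4 × 9 × 9 = 324
  FM06: 8 × 5 × 8 = 320
  FM07: 8 × 9 × 1 = 72
Modes with RPN > 321: FM02 (486), FM05 (324) → 2.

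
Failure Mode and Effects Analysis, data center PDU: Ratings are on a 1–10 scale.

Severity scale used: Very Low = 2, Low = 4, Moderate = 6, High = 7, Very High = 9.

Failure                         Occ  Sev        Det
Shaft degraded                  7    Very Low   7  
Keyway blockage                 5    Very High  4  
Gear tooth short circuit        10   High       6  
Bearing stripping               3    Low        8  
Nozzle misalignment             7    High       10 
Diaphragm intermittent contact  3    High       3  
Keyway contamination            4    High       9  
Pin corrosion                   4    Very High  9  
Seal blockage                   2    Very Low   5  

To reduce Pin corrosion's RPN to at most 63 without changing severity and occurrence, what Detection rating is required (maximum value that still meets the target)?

1

Pin corrosion: S=9, O=4, D=9 → current RPN = 324.
Fixed product = 36. Need 36 × D ≤ 63, so D ≤ 63/36 = 1.75.
Maximum integer Detection rating = 1 (gives RPN 36; D=2 would give 72 > 63).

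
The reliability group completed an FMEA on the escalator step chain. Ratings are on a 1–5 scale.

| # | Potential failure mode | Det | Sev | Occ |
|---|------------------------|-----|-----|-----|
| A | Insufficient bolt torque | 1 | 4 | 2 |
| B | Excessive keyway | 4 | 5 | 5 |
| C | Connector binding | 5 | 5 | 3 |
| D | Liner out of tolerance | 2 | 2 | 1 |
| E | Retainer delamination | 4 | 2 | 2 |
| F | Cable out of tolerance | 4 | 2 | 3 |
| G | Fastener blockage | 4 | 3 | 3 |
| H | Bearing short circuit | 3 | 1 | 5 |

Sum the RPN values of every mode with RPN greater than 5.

RPN = Severity × Occurrence × Detection:
  A: 4 × 2 × 1 = 8
  B: 5 × 5 × 4 = 100
  C: 5 × 3 × 5 = 75
  D: 2 × 1 × 2 = 4
  E: 2 × 2 × 4 = 16
  F: 2 × 3 × 4 = 24
  G: 3 × 3 × 4 = 36
  H: 1 × 5 × 3 = 15
RPN > 5: A (8), B (100), C (75), E (16), F (24), G (36), H (15).
Sum: 8 + 100 + 75 + 16 + 24 + 36 + 15 = 274.

274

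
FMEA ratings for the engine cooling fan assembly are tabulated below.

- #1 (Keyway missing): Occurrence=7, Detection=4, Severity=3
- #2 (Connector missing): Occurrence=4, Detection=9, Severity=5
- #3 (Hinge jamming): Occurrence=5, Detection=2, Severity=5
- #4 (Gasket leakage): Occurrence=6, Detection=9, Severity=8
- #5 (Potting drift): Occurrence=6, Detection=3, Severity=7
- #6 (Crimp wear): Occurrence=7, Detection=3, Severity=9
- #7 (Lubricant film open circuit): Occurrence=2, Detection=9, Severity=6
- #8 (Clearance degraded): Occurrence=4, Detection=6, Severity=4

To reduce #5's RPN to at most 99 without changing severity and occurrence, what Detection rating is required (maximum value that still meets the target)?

2

#5: S=7, O=6, D=3 → current RPN = 126.
Fixed product = 42. Need 42 × D ≤ 99, so D ≤ 99/42 = 2.36.
Maximum integer Detection rating = 2 (gives RPN 84; D=3 would give 126 > 99).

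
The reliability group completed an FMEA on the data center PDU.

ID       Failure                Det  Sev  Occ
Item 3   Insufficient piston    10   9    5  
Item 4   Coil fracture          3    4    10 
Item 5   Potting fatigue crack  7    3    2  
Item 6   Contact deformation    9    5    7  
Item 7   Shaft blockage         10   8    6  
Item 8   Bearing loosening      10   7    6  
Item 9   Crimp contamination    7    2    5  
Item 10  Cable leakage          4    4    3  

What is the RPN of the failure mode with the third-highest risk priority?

RPN = Severity × Occurrence × Detection:
  Item 3: 9 × 5 × 10 = 450
  Item 4: 4 × 10 × 3 = 120
  Item 5: 3 × 2 × 7 = 42
  Item 6: 5 × 7 × 9 = 315
  Item 7: 8 × 6 × 10 = 480
  Item 8: 7 × 6 × 10 = 420
  Item 9: 2 × 5 × 7 = 70
  Item 10: 4 × 3 × 4 = 48
Sorted descending: 480, 450, 420, 315, 120, 70, 48, 42.
The third-highest RPN is 420 (Item 8).

420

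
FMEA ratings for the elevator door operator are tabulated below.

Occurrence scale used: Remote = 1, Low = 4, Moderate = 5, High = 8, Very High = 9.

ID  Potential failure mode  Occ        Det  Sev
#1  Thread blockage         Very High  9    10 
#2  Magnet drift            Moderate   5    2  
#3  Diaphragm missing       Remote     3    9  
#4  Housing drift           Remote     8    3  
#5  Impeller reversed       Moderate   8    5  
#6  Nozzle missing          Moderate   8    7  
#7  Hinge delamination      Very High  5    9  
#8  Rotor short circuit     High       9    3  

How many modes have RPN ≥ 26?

RPN = Severity × Occurrence × Detection:
  #1: 10 × 9 × 9 = 810
  #2: 2 × 5 × 5 = 50
  #3: 9 × 1 × 3 = 27
  #4: 3 × 1 × 8 = 24
  #5: 5 × 5 × 8 = 200
  #6: 7 × 5 × 8 = 280
  #7: 9 × 9 × 5 = 405
  #8: 3 × 8 × 9 = 216
Modes with RPN ≥ 26: #1 (810), #2 (50), #3 (27), #5 (200), #6 (280), #7 (405), #8 (216) → 7.

7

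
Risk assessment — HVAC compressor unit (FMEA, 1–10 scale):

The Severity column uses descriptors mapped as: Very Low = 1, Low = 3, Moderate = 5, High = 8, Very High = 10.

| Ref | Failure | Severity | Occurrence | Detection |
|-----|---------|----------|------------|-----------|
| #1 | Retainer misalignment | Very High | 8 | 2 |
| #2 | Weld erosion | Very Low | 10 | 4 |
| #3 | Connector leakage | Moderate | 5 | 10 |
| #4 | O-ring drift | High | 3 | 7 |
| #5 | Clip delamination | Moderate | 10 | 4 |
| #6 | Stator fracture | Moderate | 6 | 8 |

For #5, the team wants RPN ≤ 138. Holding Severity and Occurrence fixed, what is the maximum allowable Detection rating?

2

#5: S=5, O=10, D=4 → current RPN = 200.
Fixed product = 50. Need 50 × D ≤ 138, so D ≤ 138/50 = 2.76.
Maximum integer Detection rating = 2 (gives RPN 100; D=3 would give 150 > 138).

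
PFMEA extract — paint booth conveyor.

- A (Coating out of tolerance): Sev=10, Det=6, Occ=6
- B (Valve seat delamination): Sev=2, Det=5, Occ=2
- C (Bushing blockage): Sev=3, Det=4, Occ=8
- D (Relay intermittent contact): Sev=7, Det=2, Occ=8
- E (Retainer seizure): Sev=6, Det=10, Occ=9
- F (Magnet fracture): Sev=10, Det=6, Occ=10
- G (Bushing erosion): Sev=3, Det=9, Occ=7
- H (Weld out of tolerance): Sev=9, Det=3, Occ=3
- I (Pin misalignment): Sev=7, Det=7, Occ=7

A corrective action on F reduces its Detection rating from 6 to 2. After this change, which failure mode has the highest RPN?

RPN = Severity × Occurrence × Detection:
  A: 10 × 6 × 6 = 360
  B: 2 × 2 × 5 = 20
  C: 3 × 8 × 4 = 96
  D: 7 × 8 × 2 = 112
  E: 6 × 9 × 10 = 540
  F: 10 × 10 × 6 = 600
  G: 3 × 7 × 9 = 189
  H: 9 × 3 × 3 = 81
  I: 7 × 7 × 7 = 343
After action: F → 10 × 10 × 2 = 200.
Revised RPNs: E=540, A=360, I=343, F=200, G=189, D=112, C=96, H=81, B=20.
Highest is now E (540).

E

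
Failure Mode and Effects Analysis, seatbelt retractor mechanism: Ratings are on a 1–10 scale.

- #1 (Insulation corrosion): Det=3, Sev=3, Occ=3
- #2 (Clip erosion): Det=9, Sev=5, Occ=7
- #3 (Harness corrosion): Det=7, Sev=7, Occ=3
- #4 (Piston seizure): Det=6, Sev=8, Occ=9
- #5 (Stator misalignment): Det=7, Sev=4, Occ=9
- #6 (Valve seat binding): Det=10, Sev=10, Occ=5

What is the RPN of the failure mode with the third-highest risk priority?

315

RPN = Severity × Occurrence × Detection:
  #1: 3 × 3 × 3 = 27
  #2: 5 × 7 × 9 = 315
  #3: 7 × 3 × 7 = 147
  #4: 8 × 9 × 6 = 432
  #5: 4 × 9 × 7 = 252
  #6: 10 × 5 × 10 = 500
Sorted descending: 500, 432, 315, 252, 147, 27.
The third-highest RPN is 315 (#2).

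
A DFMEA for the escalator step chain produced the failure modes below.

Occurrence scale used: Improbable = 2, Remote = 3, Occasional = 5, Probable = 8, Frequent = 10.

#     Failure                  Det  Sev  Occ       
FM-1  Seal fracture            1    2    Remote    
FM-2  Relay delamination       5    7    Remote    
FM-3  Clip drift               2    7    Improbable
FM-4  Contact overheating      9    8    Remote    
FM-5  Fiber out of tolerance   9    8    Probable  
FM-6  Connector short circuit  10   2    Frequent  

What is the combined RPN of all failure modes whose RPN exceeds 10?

1125

RPN = Severity × Occurrence × Detection:
  FM-1: 2 × 3 × 1 = 6
  FM-2: 7 × 3 × 5 = 105
  FM-3: 7 × 2 × 2 = 28
  FM-4: 8 × 3 × 9 = 216
  FM-5: 8 × 8 × 9 = 576
  FM-6: 2 × 10 × 10 = 200
RPN > 10: FM-2 (105), FM-3 (28), FM-4 (216), FM-5 (576), FM-6 (200).
Sum: 105 + 28 + 216 + 576 + 200 = 1125.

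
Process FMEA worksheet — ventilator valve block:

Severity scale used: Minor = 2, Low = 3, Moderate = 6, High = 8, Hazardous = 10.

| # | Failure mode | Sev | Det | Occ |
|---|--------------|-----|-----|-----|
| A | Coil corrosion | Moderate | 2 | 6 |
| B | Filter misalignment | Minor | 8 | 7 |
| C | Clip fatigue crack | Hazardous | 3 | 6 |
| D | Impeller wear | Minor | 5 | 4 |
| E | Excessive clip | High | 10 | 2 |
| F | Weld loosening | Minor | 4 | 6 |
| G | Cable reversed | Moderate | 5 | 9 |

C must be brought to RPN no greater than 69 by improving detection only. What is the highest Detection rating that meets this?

C: S=10, O=6, D=3 → current RPN = 180.
Fixed product = 60. Need 60 × D ≤ 69, so D ≤ 69/60 = 1.15.
Maximum integer Detection rating = 1 (gives RPN 60; D=2 would give 120 > 69).

1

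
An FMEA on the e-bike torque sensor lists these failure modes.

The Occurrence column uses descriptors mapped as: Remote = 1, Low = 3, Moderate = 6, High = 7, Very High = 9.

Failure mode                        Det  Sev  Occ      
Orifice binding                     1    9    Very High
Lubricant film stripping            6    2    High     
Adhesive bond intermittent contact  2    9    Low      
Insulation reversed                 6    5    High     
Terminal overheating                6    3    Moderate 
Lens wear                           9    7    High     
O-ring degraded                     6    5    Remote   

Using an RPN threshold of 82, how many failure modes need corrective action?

RPN = Severity × Occurrence × Detection:
  Orifice binding: 9 × 9 × 1 = 81
  Lubricant film stripping: 2 × 7 × 6 = 84
  Adhesive bond intermittent contact: 9 × 3 × 2 = 54
  Insulation reversed: 5 × 7 × 6 = 210
  Terminal overheating: 3 × 6 × 6 = 108
  Lens wear: 7 × 7 × 9 = 441
  O-ring degraded: 5 × 1 × 6 = 30
Modes with RPN ≥ 82: Lubricant film stripping (84), Insulation reversed (210), Terminal overheating (108), Lens wear (441) → 4.

4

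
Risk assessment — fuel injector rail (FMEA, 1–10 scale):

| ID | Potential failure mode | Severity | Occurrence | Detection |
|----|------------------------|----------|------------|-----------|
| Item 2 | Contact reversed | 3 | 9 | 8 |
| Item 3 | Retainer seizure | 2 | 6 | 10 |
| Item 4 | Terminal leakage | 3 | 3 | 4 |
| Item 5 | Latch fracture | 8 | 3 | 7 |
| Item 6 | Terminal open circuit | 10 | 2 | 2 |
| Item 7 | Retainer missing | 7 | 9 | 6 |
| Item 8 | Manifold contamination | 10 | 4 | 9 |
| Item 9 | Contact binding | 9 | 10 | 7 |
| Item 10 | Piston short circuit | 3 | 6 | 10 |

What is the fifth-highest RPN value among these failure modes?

180

RPN = Severity × Occurrence × Detection:
  Item 2: 3 × 9 × 8 = 216
  Item 3: 2 × 6 × 10 = 120
  Item 4: 3 × 3 × 4 = 36
  Item 5: 8 × 3 × 7 = 168
  Item 6: 10 × 2 × 2 = 40
  Item 7: 7 × 9 × 6 = 378
  Item 8: 10 × 4 × 9 = 360
  Item 9: 9 × 10 × 7 = 630
  Item 10: 3 × 6 × 10 = 180
Sorted descending: 630, 378, 360, 216, 180, 168, 120, 40, 36.
The fifth-highest RPN is 180 (Item 10).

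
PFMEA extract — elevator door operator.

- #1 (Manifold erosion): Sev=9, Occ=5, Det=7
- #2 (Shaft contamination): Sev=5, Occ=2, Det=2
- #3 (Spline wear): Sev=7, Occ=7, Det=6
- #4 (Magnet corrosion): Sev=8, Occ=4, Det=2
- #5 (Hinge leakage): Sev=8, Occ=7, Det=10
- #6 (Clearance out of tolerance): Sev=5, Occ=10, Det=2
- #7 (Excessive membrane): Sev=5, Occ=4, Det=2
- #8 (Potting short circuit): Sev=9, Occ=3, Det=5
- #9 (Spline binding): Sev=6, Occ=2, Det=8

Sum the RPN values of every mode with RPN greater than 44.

RPN = Severity × Occurrence × Detection:
  #1: 9 × 5 × 7 = 315
  #2: 5 × 2 × 2 = 20
  #3: 7 × 7 × 6 = 294
  #4: 8 × 4 × 2 = 64
  #5: 8 × 7 × 10 = 560
  #6: 5 × 10 × 2 = 100
  #7: 5 × 4 × 2 = 40
  #8: 9 × 3 × 5 = 135
  #9: 6 × 2 × 8 = 96
RPN > 44: #1 (315), #3 (294), #4 (64), #5 (560), #6 (100), #8 (135), #9 (96).
Sum: 315 + 294 + 64 + 560 + 100 + 135 + 96 = 1564.

1564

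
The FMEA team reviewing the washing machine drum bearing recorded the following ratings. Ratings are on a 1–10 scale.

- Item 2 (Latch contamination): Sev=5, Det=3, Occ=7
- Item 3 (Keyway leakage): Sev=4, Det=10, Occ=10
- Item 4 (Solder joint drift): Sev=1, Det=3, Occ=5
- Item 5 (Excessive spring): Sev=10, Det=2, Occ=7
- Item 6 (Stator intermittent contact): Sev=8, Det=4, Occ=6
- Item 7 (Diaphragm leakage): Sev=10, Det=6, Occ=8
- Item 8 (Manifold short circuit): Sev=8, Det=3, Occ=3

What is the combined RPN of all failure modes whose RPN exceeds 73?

1317

RPN = Severity × Occurrence × Detection:
  Item 2: 5 × 7 × 3 = 105
  Item 3: 4 × 10 × 10 = 400
  Item 4: 1 × 5 × 3 = 15
  Item 5: 10 × 7 × 2 = 140
  Item 6: 8 × 6 × 4 = 192
  Item 7: 10 × 8 × 6 = 480
  Item 8: 8 × 3 × 3 = 72
RPN > 73: Item 2 (105), Item 3 (400), Item 5 (140), Item 6 (192), Item 7 (480).
Sum: 105 + 400 + 140 + 192 + 480 = 1317.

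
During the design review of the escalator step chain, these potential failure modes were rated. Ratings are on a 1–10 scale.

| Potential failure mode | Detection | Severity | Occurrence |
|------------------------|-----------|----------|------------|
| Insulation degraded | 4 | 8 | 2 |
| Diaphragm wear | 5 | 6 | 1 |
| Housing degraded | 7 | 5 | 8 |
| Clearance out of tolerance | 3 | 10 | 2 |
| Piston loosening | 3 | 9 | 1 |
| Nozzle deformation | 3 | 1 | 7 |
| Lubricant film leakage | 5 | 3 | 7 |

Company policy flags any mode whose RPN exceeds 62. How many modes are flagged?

3

RPN = Severity × Occurrence × Detection:
  Insulation degraded: 8 × 2 × 4 = 64
  Diaphragm wear: 6 × 1 × 5 = 30
  Housing degraded: 5 × 8 × 7 = 280
  Clearance out of tolerance: 10 × 2 × 3 = 60
  Piston loosening: 9 × 1 × 3 = 27
  Nozzle deformation: 1 × 7 × 3 = 21
  Lubricant film leakage: 3 × 7 × 5 = 105
Modes with RPN > 62: Insulation degraded (64), Housing degraded (280), Lubricant film leakage (105) → 3.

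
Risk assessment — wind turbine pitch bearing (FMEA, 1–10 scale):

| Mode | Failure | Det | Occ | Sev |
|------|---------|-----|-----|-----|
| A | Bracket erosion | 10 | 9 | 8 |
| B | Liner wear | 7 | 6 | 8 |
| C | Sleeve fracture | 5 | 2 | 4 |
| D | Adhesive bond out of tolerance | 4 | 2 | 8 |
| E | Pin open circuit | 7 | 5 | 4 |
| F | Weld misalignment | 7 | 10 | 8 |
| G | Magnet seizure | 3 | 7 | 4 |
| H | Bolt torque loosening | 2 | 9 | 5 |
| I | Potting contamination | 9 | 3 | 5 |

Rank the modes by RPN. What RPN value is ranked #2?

RPN = Severity × Occurrence × Detection:
  A: 8 × 9 × 10 = 720
  B: 8 × 6 × 7 = 336
  C: 4 × 2 × 5 = 40
  D: 8 × 2 × 4 = 64
  E: 4 × 5 × 7 = 140
  F: 8 × 10 × 7 = 560
  G: 4 × 7 × 3 = 84
  H: 5 × 9 × 2 = 90
  I: 5 × 3 × 9 = 135
Sorted descending: 720, 560, 336, 140, 135, 90, 84, 64, 40.
The second-highest RPN is 560 (F).

560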